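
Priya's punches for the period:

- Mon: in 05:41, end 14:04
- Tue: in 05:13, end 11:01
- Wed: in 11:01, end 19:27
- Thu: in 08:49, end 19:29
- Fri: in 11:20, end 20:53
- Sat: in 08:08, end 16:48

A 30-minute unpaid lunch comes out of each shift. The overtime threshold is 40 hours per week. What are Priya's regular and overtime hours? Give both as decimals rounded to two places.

Regular 40.00 hours, overtime 8.50 hours

Mon: 05:41–14:04 = 8 h 23 min; less 30 min break → 7 h 53 min
Tue: 05:13–11:01 = 5 h 48 min; less 30 min break → 5 h 18 min
Wed: 11:01–19:27 = 8 h 26 min; less 30 min break → 7 h 56 min
Thu: 08:49–19:29 = 10 h 40 min; less 30 min break → 10 h 10 min
Fri: 11:20–20:53 = 9 h 33 min; less 30 min break → 9 h 3 min
Sat: 08:08–16:48 = 8 h 40 min; less 30 min break → 8 h 10 min
Total worked: 48 h 30 min = 48.50 h.
Threshold 40 h → overtime 8 h 30 min, regular 40 h 0 min.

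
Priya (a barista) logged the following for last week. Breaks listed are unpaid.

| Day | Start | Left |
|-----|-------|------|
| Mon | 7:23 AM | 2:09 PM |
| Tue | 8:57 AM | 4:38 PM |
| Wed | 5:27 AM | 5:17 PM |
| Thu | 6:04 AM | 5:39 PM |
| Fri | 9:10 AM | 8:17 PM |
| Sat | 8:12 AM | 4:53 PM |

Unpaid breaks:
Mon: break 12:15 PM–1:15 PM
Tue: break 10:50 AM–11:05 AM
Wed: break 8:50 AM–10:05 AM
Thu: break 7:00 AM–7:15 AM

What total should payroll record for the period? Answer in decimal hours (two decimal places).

Mon: 7:23 AM–2:09 PM = 6 h 46 min; less 60 min break → 5 h 46 min
Tue: 8:57 AM–4:38 PM = 7 h 41 min; less 15 min break → 7 h 26 min
Wed: 5:27 AM–5:17 PM = 11 h 50 min; less 75 min break → 10 h 35 min
Thu: 6:04 AM–5:39 PM = 11 h 35 min; less 15 min break → 11 h 20 min
Fri: 9:10 AM–8:17 PM = 11 h 7 min
Sat: 8:12 AM–4:53 PM = 8 h 41 min
Total: 5 h 46 min + 7 h 26 min + 10 h 35 min + 11 h 20 min + 11 h 7 min + 8 h 41 min = 54 h 55 min.

54.92 hours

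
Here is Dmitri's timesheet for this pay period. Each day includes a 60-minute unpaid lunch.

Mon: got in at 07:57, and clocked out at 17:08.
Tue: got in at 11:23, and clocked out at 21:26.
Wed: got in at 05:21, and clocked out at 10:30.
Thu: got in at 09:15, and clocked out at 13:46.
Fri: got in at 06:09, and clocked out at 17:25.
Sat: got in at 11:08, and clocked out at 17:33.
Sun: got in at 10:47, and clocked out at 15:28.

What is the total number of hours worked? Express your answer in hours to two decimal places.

Mon: 07:57–17:08 = 9 h 11 min; less 60 min break → 8 h 11 min
Tue: 11:23–21:26 = 10 h 3 min; less 60 min break → 9 h 3 min
Wed: 05:21–10:30 = 5 h 9 min; less 60 min break → 4 h 9 min
Thu: 09:15–13:46 = 4 h 31 min; less 60 min break → 3 h 31 min
Fri: 06:09–17:25 = 11 h 16 min; less 60 min break → 10 h 16 min
Sat: 11:08–17:33 = 6 h 25 min; less 60 min break → 5 h 25 min
Sun: 10:47–15:28 = 4 h 41 min; less 60 min break → 3 h 41 min
Total: 8 h 11 min + 9 h 3 min + 4 h 9 min + 3 h 31 min + 10 h 16 min + 5 h 25 min + 3 h 41 min = 44 h 16 min.

44.27 hours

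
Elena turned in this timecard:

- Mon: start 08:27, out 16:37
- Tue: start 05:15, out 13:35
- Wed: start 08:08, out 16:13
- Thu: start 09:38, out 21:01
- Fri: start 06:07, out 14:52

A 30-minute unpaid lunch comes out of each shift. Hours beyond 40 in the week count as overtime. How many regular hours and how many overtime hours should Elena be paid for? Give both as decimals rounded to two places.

Regular 40.00 hours, overtime 2.22 hours

Mon: 08:27–16:37 = 8 h 10 min; less 30 min break → 7 h 40 min
Tue: 05:15–13:35 = 8 h 20 min; less 30 min break → 7 h 50 min
Wed: 08:08–16:13 = 8 h 5 min; less 30 min break → 7 h 35 min
Thu: 09:38–21:01 = 11 h 23 min; less 30 min break → 10 h 53 min
Fri: 06:07–14:52 = 8 h 45 min; less 30 min break → 8 h 15 min
Total worked: 42 h 13 min = 42.22 h.
Threshold 40 h → overtime 2 h 13 min, regular 40 h 0 min.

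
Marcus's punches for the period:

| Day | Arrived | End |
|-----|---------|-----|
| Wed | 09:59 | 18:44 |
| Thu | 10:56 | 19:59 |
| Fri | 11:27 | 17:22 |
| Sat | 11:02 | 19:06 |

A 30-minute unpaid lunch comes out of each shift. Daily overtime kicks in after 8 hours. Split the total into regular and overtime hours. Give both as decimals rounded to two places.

Wed: 09:59–18:44 = 8 h 45 min; less 30 min break → 8 h 15 min
Thu: 10:56–19:59 = 9 h 3 min; less 30 min break → 8 h 33 min
Fri: 11:27–17:22 = 5 h 55 min; less 30 min break → 5 h 25 min
Sat: 11:02–19:06 = 8 h 4 min; less 30 min break → 7 h 34 min
Wed reg 8 h 0 min / OT 0 h 15 min; Thu reg 8 h 0 min / OT 0 h 33 min; Fri reg 5 h 25 min / OT 0 h 0 min; Sat reg 7 h 34 min / OT 0 h 0 min.
Totals: regular 28 h 59 min, overtime 0 h 48 min.

Regular 28.98 hours, overtime 0.80 hours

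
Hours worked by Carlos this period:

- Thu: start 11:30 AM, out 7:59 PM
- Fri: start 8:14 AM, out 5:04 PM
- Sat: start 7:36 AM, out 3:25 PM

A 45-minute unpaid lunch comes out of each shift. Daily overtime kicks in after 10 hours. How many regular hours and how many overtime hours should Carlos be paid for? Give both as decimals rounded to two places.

Regular 22.88 hours, overtime 0.00 hours

Thu: 11:30 AM–7:59 PM = 8 h 29 min; less 45 min break → 7 h 44 min
Fri: 8:14 AM–5:04 PM = 8 h 50 min; less 45 min break → 8 h 5 min
Sat: 7:36 AM–3:25 PM = 7 h 49 min; less 45 min break → 7 h 4 min
Thu reg 7 h 44 min / OT 0 h 0 min; Fri reg 8 h 5 min / OT 0 h 0 min; Sat reg 7 h 4 min / OT 0 h 0 min.
Totals: regular 22 h 53 min, overtime 0 h 0 min.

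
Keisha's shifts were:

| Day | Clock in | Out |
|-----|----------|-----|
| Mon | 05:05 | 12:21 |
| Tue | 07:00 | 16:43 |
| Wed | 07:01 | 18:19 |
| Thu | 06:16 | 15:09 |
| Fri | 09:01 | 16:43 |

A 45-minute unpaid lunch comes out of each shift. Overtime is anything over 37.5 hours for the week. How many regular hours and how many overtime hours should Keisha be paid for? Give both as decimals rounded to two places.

Regular 37.50 hours, overtime 3.62 hours

Mon: 05:05–12:21 = 7 h 16 min; less 45 min break → 6 h 31 min
Tue: 07:00–16:43 = 9 h 43 min; less 45 min break → 8 h 58 min
Wed: 07:01–18:19 = 11 h 18 min; less 45 min break → 10 h 33 min
Thu: 06:16–15:09 = 8 h 53 min; less 45 min break → 8 h 8 min
Fri: 09:01–16:43 = 7 h 42 min; less 45 min break → 6 h 57 min
Total worked: 41 h 7 min = 41.12 h.
Threshold 37.5 h → overtime 3 h 37 min, regular 37 h 30 min.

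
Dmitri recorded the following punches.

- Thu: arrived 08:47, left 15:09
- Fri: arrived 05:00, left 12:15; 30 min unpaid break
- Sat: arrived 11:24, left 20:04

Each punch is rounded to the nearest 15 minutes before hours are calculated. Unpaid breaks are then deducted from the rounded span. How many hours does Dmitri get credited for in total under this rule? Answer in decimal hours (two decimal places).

21.75 hours

Thu: in 08:47→08:45, out 15:09→15:15; 6 h 30 min
Fri: in 05:00→05:00, out 12:15→12:15; 7 h 15 min − 30 min = 6 h 45 min
Sat: in 11:24→11:30, out 20:04→20:00; 8 h 30 min
Total credited: 21 h 45 min.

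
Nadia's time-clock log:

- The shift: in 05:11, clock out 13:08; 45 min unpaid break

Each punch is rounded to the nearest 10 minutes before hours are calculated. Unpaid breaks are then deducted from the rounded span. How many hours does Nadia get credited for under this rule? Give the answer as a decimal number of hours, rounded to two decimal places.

7.25 hours

The shift: in 05:11→05:10, out 13:08→13:10; 8 h 0 min − 45 min = 7 h 15 min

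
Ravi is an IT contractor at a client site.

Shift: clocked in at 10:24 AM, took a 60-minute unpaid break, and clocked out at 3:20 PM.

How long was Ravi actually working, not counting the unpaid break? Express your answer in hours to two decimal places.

Shift: 10:24 AM–3:20 PM = 4 h 56 min; less 60 min break → 3 h 56 min

3.93 hours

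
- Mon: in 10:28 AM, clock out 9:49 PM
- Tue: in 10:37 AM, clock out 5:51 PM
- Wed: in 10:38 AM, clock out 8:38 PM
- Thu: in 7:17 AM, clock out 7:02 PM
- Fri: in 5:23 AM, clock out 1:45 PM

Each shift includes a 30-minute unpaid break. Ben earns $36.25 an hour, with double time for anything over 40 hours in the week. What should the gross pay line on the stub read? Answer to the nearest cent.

Mon: 10:28 AM–9:49 PM = 11 h 21 min; less 30 min break → 10 h 51 min
Tue: 10:37 AM–5:51 PM = 7 h 14 min; less 30 min break → 6 h 44 min
Wed: 10:38 AM–8:38 PM = 10 h 0 min; less 30 min break → 9 h 30 min
Thu: 7:17 AM–7:02 PM = 11 h 45 min; less 30 min break → 11 h 15 min
Fri: 5:23 AM–1:45 PM = 8 h 22 min; less 30 min break → 7 h 52 min
Total worked: 46 h 12 min = 2772 min.
Regular 40 h 0 min = 2400 min at $36.25/h; overtime 6 h 12 min = 372 min at $72.50/h.
Pay = (2400 × $36.25 + 372 × $72.50) ÷ 60 = $1899.50.

$1899.50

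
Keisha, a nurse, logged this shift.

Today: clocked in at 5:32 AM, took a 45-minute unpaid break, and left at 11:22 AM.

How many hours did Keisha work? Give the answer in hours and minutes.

Today: 5:32 AM–11:22 AM = 5 h 50 min; less 45 min break → 5 h 5 min

5 h 5 min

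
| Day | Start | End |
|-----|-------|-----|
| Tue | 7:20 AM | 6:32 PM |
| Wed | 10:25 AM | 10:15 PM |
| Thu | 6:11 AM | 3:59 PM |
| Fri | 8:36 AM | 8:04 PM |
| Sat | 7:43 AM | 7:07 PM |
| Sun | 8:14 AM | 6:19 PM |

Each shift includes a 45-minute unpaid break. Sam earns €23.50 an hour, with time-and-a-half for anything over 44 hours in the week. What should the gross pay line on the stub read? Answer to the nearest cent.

€1643.24

Tue: 7:20 AM–6:32 PM = 11 h 12 min; less 45 min break → 10 h 27 min
Wed: 10:25 AM–10:15 PM = 11 h 50 min; less 45 min break → 11 h 5 min
Thu: 6:11 AM–3:59 PM = 9 h 48 min; less 45 min break → 9 h 3 min
Fri: 8:36 AM–8:04 PM = 11 h 28 min; less 45 min break → 10 h 43 min
Sat: 7:43 AM–7:07 PM = 11 h 24 min; less 45 min break → 10 h 39 min
Sun: 8:14 AM–6:19 PM = 10 h 5 min; less 45 min break → 9 h 20 min
Total worked: 61 h 17 min = 3677 min.
Regular 44 h 0 min = 2640 min at €23.50/h; overtime 17 h 17 min = 1037 min at €35.25/h.
Pay = (2640 × €23.50 + 1037 × €35.25) ÷ 60 = €1643.24.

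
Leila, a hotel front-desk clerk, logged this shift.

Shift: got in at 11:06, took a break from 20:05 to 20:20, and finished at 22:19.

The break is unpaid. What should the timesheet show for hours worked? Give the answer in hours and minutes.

Shift: 11:06–22:19 = 11 h 13 min; less 15 min break → 10 h 58 min

10 h 58 min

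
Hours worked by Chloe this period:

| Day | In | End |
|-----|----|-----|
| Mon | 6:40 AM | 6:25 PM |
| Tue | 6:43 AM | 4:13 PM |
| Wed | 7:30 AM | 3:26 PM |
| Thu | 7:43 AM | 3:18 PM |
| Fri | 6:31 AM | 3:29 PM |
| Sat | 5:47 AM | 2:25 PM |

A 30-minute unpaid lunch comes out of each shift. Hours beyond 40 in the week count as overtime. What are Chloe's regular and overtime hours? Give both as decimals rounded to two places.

Mon: 6:40 AM–6:25 PM = 11 h 45 min; less 30 min break → 11 h 15 min
Tue: 6:43 AM–4:13 PM = 9 h 30 min; less 30 min break → 9 h 0 min
Wed: 7:30 AM–3:26 PM = 7 h 56 min; less 30 min break → 7 h 26 min
Thu: 7:43 AM–3:18 PM = 7 h 35 min; less 30 min break → 7 h 5 min
Fri: 6:31 AM–3:29 PM = 8 h 58 min; less 30 min break → 8 h 28 min
Sat: 5:47 AM–2:25 PM = 8 h 38 min; less 30 min break → 8 h 8 min
Total worked: 51 h 22 min = 51.37 h.
Threshold 40 h → overtime 11 h 22 min, regular 40 h 0 min.

Regular 40.00 hours, overtime 11.37 hours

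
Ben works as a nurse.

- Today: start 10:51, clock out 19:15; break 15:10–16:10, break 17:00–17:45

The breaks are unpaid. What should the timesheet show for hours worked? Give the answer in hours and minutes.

6 h 39 min

Today: 10:51–19:15 = 8 h 24 min; less 105 min break → 6 h 39 min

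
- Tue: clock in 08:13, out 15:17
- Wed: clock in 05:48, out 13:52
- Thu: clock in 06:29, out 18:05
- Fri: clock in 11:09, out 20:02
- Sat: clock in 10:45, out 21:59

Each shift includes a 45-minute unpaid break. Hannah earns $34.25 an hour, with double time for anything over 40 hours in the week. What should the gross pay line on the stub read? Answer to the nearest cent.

$1582.35

Tue: 08:13–15:17 = 7 h 4 min; less 45 min break → 6 h 19 min
Wed: 05:48–13:52 = 8 h 4 min; less 45 min break → 7 h 19 min
Thu: 06:29–18:05 = 11 h 36 min; less 45 min break → 10 h 51 min
Fri: 11:09–20:02 = 8 h 53 min; less 45 min break → 8 h 8 min
Sat: 10:45–21:59 = 11 h 14 min; less 45 min break → 10 h 29 min
Total worked: 43 h 6 min = 2586 min.
Regular 40 h 0 min = 2400 min at $34.25/h; overtime 3 h 6 min = 186 min at $68.50/h.
Pay = (2400 × $34.25 + 186 × $68.50) ÷ 60 = $1582.35.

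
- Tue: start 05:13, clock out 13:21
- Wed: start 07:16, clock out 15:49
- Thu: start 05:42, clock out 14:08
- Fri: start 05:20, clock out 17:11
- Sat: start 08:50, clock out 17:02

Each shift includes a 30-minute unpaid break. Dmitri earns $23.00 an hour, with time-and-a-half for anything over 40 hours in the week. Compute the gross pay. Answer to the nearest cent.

$1012.00

Tue: 05:13–13:21 = 8 h 8 min; less 30 min break → 7 h 38 min
Wed: 07:16–15:49 = 8 h 33 min; less 30 min break → 8 h 3 min
Thu: 05:42–14:08 = 8 h 26 min; less 30 min break → 7 h 56 min
Fri: 05:20–17:11 = 11 h 51 min; less 30 min break → 11 h 21 min
Sat: 08:50–17:02 = 8 h 12 min; less 30 min break → 7 h 42 min
Total worked: 42 h 40 min = 2560 min.
Regular 40 h 0 min = 2400 min at $23.00/h; overtime 2 h 40 min = 160 min at $34.50/h.
Pay = (2400 × $23.00 + 160 × $34.50) ÷ 60 = $1012.00.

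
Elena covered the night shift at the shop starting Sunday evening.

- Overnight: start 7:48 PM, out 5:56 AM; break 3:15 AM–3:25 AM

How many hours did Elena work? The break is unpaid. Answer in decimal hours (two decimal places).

9.97 hours

Overnight: 7:48 PM → midnight = 4 h 12 min; midnight → 5:56 AM = 5 h 56 min; span 10 h 8 min; less 10 min break → 9 h 58 min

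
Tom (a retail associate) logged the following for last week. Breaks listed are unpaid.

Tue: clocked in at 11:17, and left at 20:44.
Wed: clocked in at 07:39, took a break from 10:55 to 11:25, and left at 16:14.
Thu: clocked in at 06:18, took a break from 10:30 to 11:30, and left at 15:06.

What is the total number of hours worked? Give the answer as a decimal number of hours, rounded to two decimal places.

25.33 hours

Tue: 11:17–20:44 = 9 h 27 min
Wed: 07:39–16:14 = 8 h 35 min; less 30 min break → 8 h 5 min
Thu: 06:18–15:06 = 8 h 48 min; less 60 min break → 7 h 48 min
Total: 9 h 27 min + 8 h 5 min + 7 h 48 min = 25 h 20 min.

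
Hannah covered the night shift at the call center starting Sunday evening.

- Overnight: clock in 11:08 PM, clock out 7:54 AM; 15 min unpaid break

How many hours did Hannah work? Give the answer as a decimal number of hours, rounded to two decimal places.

Overnight: 11:08 PM → midnight = 0 h 52 min; midnight → 7:54 AM = 7 h 54 min; span 8 h 46 min; less 15 min break → 8 h 31 min

8.52 hours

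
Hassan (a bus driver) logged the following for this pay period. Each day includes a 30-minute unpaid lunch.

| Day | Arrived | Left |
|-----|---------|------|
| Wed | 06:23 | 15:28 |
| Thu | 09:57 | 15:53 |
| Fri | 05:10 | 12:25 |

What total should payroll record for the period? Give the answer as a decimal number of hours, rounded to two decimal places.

Wed: 06:23–15:28 = 9 h 5 min; less 30 min break → 8 h 35 min
Thu: 09:57–15:53 = 5 h 56 min; less 30 min break → 5 h 26 min
Fri: 05:10–12:25 = 7 h 15 min; less 30 min break → 6 h 45 min
Total: 8 h 35 min + 5 h 26 min + 6 h 45 min = 20 h 46 min.

20.77 hours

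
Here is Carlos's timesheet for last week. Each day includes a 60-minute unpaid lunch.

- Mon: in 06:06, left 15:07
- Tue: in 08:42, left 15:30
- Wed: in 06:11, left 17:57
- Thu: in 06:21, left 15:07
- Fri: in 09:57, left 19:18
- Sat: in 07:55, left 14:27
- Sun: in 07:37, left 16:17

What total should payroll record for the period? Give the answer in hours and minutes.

Mon: 06:06–15:07 = 9 h 1 min; less 60 min break → 8 h 1 min
Tue: 08:42–15:30 = 6 h 48 min; less 60 min break → 5 h 48 min
Wed: 06:11–17:57 = 11 h 46 min; less 60 min break → 10 h 46 min
Thu: 06:21–15:07 = 8 h 46 min; less 60 min break → 7 h 46 min
Fri: 09:57–19:18 = 9 h 21 min; less 60 min break → 8 h 21 min
Sat: 07:55–14:27 = 6 h 32 min; less 60 min break → 5 h 32 min
Sun: 07:37–16:17 = 8 h 40 min; less 60 min break → 7 h 40 min
Total: 8 h 1 min + 5 h 48 min + 10 h 46 min + 7 h 46 min + 8 h 21 min + 5 h 32 min + 7 h 40 min = 53 h 54 min.

53 h 54 min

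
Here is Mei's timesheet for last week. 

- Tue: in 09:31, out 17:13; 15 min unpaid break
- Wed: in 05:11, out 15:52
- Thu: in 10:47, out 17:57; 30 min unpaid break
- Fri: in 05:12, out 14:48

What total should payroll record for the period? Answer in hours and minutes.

34 h 24 min

Tue: 09:31–17:13 = 7 h 42 min; less 15 min break → 7 h 27 min
Wed: 05:11–15:52 = 10 h 41 min
Thu: 10:47–17:57 = 7 h 10 min; less 30 min break → 6 h 40 min
Fri: 05:12–14:48 = 9 h 36 min
Total: 7 h 27 min + 10 h 41 min + 6 h 40 min + 9 h 36 min = 34 h 24 min.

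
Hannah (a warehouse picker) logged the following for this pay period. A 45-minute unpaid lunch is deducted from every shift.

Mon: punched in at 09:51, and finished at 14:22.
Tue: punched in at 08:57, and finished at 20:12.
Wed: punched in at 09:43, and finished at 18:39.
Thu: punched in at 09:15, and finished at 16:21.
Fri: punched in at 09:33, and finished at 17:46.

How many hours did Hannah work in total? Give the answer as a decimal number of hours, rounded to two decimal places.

Mon: 09:51–14:22 = 4 h 31 min; less 45 min break → 3 h 46 min
Tue: 08:57–20:12 = 11 h 15 min; less 45 min break → 10 h 30 min
Wed: 09:43–18:39 = 8 h 56 min; less 45 min break → 8 h 11 min
Thu: 09:15–16:21 = 7 h 6 min; less 45 min break → 6 h 21 min
Fri: 09:33–17:46 = 8 h 13 min; less 45 min break → 7 h 28 min
Total: 3 h 46 min + 10 h 30 min + 8 h 11 min + 6 h 21 min + 7 h 28 min = 36 h 16 min.

36.27 hours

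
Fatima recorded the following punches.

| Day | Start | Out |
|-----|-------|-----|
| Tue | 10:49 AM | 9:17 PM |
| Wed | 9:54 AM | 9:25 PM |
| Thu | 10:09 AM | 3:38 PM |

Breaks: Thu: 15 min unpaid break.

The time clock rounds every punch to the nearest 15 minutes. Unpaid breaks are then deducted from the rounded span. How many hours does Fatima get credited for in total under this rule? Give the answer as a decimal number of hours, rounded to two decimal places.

Tue: in 10:49 AM→10:45 AM, out 9:17 PM→9:15 PM; 10 h 30 min
Wed: in 9:54 AM→10:00 AM, out 9:25 PM→9:30 PM; 11 h 30 min
Thu: in 10:09 AM→10:15 AM, out 3:38 PM→3:45 PM; 5 h 30 min − 15 min = 5 h 15 min
Total credited: 27 h 15 min.

27.25 hours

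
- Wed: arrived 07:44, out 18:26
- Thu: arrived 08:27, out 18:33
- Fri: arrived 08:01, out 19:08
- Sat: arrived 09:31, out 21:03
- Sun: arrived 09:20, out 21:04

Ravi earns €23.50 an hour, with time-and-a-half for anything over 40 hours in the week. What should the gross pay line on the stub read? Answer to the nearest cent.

€1475.21

Wed: 07:44–18:26 = 10 h 42 min
Thu: 08:27–18:33 = 10 h 6 min
Fri: 08:01–19:08 = 11 h 7 min
Sat: 09:31–21:03 = 11 h 32 min
Sun: 09:20–21:04 = 11 h 44 min
Total worked: 55 h 11 min = 3311 min.
Regular 40 h 0 min = 2400 min at €23.50/h; overtime 15 h 11 min = 911 min at €35.25/h.
Pay = (2400 × €23.50 + 911 × €35.25) ÷ 60 = €1475.21.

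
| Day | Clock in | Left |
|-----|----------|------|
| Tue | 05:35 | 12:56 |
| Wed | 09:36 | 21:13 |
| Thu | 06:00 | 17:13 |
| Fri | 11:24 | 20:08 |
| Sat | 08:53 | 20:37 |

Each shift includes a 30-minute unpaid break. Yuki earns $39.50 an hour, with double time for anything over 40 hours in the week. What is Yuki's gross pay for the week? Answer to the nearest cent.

$2223.85

Tue: 05:35–12:56 = 7 h 21 min; less 30 min break → 6 h 51 min
Wed: 09:36–21:13 = 11 h 37 min; less 30 min break → 11 h 7 min
Thu: 06:00–17:13 = 11 h 13 min; less 30 min break → 10 h 43 min
Fri: 11:24–20:08 = 8 h 44 min; less 30 min break → 8 h 14 min
Sat: 08:53–20:37 = 11 h 44 min; less 30 min break → 11 h 14 min
Total worked: 48 h 9 min = 2889 min.
Regular 40 h 0 min = 2400 min at $39.50/h; overtime 8 h 9 min = 489 min at $79.00/h.
Pay = (2400 × $39.50 + 489 × $79.00) ÷ 60 = $2223.85.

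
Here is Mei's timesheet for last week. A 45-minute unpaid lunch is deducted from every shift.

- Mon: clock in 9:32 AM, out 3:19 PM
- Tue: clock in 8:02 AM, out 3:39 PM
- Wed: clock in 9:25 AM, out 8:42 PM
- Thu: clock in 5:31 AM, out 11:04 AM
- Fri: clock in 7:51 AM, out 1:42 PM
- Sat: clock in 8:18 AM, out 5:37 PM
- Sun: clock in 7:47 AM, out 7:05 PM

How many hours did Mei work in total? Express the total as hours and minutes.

Mon: 9:32 AM–3:19 PM = 5 h 47 min; less 45 min break → 5 h 2 min
Tue: 8:02 AM–3:39 PM = 7 h 37 min; less 45 min break → 6 h 52 min
Wed: 9:25 AM–8:42 PM = 11 h 17 min; less 45 min break → 10 h 32 min
Thu: 5:31 AM–11:04 AM = 5 h 33 min; less 45 min break → 4 h 48 min
Fri: 7:51 AM–1:42 PM = 5 h 51 min; less 45 min break → 5 h 6 min
Sat: 8:18 AM–5:37 PM = 9 h 19 min; less 45 min break → 8 h 34 min
Sun: 7:47 AM–7:05 PM = 11 h 18 min; less 45 min break → 10 h 33 min
Total: 5 h 2 min + 6 h 52 min + 10 h 32 min + 4 h 48 min + 5 h 6 min + 8 h 34 min + 10 h 33 min = 51 h 27 min.

51 h 27 min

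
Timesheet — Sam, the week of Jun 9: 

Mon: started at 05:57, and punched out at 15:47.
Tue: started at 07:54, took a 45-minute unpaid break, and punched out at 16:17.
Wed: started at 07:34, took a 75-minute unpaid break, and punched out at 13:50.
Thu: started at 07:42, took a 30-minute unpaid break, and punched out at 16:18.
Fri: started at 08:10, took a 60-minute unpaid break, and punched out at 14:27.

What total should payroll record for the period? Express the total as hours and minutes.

Mon: 05:57–15:47 = 9 h 50 min
Tue: 07:54–16:17 = 8 h 23 min; less 45 min break → 7 h 38 min
Wed: 07:34–13:50 = 6 h 16 min; less 75 min break → 5 h 1 min
Thu: 07:42–16:18 = 8 h 36 min; less 30 min break → 8 h 6 min
Fri: 08:10–14:27 = 6 h 17 min; less 60 min break → 5 h 17 min
Total: 9 h 50 min + 7 h 38 min + 5 h 1 min + 8 h 6 min + 5 h 17 min = 35 h 52 min.

35 h 52 min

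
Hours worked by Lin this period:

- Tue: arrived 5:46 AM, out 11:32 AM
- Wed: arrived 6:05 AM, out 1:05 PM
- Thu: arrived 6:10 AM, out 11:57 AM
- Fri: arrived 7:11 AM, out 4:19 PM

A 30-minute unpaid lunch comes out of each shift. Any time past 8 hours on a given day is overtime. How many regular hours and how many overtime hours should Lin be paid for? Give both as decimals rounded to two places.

Regular 25.05 hours, overtime 0.63 hours

Tue: 5:46 AM–11:32 AM = 5 h 46 min; less 30 min break → 5 h 16 min
Wed: 6:05 AM–1:05 PM = 7 h 0 min; less 30 min break → 6 h 30 min
Thu: 6:10 AM–11:57 AM = 5 h 47 min; less 30 min break → 5 h 17 min
Fri: 7:11 AM–4:19 PM = 9 h 8 min; less 30 min break → 8 h 38 min
Tue reg 5 h 16 min / OT 0 h 0 min; Wed reg 6 h 30 min / OT 0 h 0 min; Thu reg 5 h 17 min / OT 0 h 0 min; Fri reg 8 h 0 min / OT 0 h 38 min.
Totals: regular 25 h 3 min, overtime 0 h 38 min.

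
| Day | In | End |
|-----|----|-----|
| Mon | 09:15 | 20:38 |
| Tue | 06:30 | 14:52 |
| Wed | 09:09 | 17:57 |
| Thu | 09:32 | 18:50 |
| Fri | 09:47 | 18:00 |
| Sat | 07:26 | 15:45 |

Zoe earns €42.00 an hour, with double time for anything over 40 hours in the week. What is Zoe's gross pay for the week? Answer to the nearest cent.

Mon: 09:15–20:38 = 11 h 23 min
Tue: 06:30–14:52 = 8 h 22 min
Wed: 09:09–17:57 = 8 h 48 min
Thu: 09:32–18:50 = 9 h 18 min
Fri: 09:47–18:00 = 8 h 13 min
Sat: 07:26–15:45 = 8 h 19 min
Total worked: 54 h 23 min = 3263 min.
Regular 40 h 0 min = 2400 min at €42.00/h; overtime 14 h 23 min = 863 min at €84.00/h.
Pay = (2400 × €42.00 + 863 × €84.00) ÷ 60 = €2888.20.

€2888.20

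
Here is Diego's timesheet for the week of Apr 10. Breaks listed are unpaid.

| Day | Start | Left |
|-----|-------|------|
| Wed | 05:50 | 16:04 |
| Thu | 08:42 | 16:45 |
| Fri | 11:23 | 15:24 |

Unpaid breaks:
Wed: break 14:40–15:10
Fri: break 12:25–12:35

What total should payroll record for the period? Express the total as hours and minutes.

Wed: 05:50–16:04 = 10 h 14 min; less 30 min break → 9 h 44 min
Thu: 08:42–16:45 = 8 h 3 min
Fri: 11:23–15:24 = 4 h 1 min; less 10 min break → 3 h 51 min
Total: 9 h 44 min + 8 h 3 min + 3 h 51 min = 21 h 38 min.

21 h 38 min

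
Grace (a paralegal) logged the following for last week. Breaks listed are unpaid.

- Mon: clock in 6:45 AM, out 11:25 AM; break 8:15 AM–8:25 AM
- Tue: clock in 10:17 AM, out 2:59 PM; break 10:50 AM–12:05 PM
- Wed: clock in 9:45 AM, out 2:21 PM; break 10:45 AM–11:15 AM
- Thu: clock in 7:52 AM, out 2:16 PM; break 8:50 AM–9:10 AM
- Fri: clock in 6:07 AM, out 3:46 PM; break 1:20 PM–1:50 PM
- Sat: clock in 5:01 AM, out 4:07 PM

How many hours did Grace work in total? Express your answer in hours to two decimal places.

38.37 hours

Mon: 6:45 AM–11:25 AM = 4 h 40 min; less 10 min break → 4 h 30 min
Tue: 10:17 AM–2:59 PM = 4 h 42 min; less 75 min break → 3 h 27 min
Wed: 9:45 AM–2:21 PM = 4 h 36 min; less 30 min break → 4 h 6 min
Thu: 7:52 AM–2:16 PM = 6 h 24 min; less 20 min break → 6 h 4 min
Fri: 6:07 AM–3:46 PM = 9 h 39 min; less 30 min break → 9 h 9 min
Sat: 5:01 AM–4:07 PM = 11 h 6 min
Total: 4 h 30 min + 3 h 27 min + 4 h 6 min + 6 h 4 min + 9 h 9 min + 11 h 6 min = 38 h 22 min.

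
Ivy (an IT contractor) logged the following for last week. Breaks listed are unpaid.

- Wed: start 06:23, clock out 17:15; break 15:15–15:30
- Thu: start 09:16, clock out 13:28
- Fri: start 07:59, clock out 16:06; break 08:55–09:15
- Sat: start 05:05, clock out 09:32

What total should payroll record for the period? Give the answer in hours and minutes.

27 h 3 min

Wed: 06:23–17:15 = 10 h 52 min; less 15 min break → 10 h 37 min
Thu: 09:16–13:28 = 4 h 12 min
Fri: 07:59–16:06 = 8 h 7 min; less 20 min break → 7 h 47 min
Sat: 05:05–09:32 = 4 h 27 min
Total: 10 h 37 min + 4 h 12 min + 7 h 47 min + 4 h 27 min = 27 h 3 min.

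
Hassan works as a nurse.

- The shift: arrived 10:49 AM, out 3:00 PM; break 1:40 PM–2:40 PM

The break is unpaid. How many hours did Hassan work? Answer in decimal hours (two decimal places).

3.18 hours

The shift: 10:49 AM–3:00 PM = 4 h 11 min; less 60 min break → 3 h 11 min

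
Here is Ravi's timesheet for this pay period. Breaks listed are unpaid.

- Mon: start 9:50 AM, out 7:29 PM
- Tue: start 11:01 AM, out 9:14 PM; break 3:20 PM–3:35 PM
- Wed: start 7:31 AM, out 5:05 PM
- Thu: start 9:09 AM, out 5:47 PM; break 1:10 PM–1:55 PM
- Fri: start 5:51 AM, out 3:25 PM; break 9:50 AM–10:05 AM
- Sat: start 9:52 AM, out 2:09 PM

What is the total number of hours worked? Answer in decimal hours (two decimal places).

Mon: 9:50 AM–7:29 PM = 9 h 39 min
Tue: 11:01 AM–9:14 PM = 10 h 13 min; less 15 min break → 9 h 58 min
Wed: 7:31 AM–5:05 PM = 9 h 34 min
Thu: 9:09 AM–5:47 PM = 8 h 38 min; less 45 min break → 7 h 53 min
Fri: 5:51 AM–3:25 PM = 9 h 34 min; less 15 min break → 9 h 19 min
Sat: 9:52 AM–2:09 PM = 4 h 17 min
Total: 9 h 39 min + 9 h 58 min + 9 h 34 min + 7 h 53 min + 9 h 19 min + 4 h 17 min = 50 h 40 min.

50.67 hours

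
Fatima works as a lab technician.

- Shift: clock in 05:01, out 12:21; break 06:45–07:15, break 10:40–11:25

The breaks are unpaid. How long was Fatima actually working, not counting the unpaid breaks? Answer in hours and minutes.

Shift: 05:01–12:21 = 7 h 20 min; less 75 min break → 6 h 5 min

6 h 5 min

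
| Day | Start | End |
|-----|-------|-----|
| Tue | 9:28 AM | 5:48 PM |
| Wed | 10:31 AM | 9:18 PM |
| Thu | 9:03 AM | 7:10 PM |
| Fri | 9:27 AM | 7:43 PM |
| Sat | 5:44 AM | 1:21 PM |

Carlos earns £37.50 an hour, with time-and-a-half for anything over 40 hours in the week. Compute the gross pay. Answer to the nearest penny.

£1900.31

Tue: 9:28 AM–5:48 PM = 8 h 20 min
Wed: 10:31 AM–9:18 PM = 10 h 47 min
Thu: 9:03 AM–7:10 PM = 10 h 7 min
Fri: 9:27 AM–7:43 PM = 10 h 16 min
Sat: 5:44 AM–1:21 PM = 7 h 37 min
Total worked: 47 h 7 min = 2827 min.
Regular 40 h 0 min = 2400 min at £37.50/h; overtime 7 h 7 min = 427 min at £56.25/h.
Pay = (2400 × £37.50 + 427 × £56.25) ÷ 60 = £1900.31.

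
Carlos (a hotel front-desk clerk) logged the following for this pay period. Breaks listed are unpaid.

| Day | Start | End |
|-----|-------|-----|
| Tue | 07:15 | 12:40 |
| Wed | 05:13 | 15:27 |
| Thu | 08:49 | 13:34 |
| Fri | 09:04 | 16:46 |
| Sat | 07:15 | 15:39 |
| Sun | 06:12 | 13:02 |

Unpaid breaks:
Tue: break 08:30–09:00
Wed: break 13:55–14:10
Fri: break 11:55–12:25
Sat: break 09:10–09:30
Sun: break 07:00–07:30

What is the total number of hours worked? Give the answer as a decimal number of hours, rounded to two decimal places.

Tue: 07:15–12:40 = 5 h 25 min; less 30 min break → 4 h 55 min
Wed: 05:13–15:27 = 10 h 14 min; less 15 min break → 9 h 59 min
Thu: 08:49–13:34 = 4 h 45 min
Fri: 09:04–16:46 = 7 h 42 min; less 30 min break → 7 h 12 min
Sat: 07:15–15:39 = 8 h 24 min; less 20 min break → 8 h 4 min
Sun: 06:12–13:02 = 6 h 50 min; less 30 min break → 6 h 20 min
Total: 4 h 55 min + 9 h 59 min + 4 h 45 min + 7 h 12 min + 8 h 4 min + 6 h 20 min = 41 h 15 min.

41.25 hours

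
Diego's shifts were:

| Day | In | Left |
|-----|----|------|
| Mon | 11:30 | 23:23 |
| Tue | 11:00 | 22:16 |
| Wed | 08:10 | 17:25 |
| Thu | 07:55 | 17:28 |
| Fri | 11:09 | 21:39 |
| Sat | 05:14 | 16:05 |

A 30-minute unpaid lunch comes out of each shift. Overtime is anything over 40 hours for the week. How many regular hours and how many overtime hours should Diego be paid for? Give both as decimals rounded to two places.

Mon: 11:30–23:23 = 11 h 53 min; less 30 min break → 11 h 23 min
Tue: 11:00–22:16 = 11 h 16 min; less 30 min break → 10 h 46 min
Wed: 08:10–17:25 = 9 h 15 min; less 30 min break → 8 h 45 min
Thu: 07:55–17:28 = 9 h 33 min; less 30 min break → 9 h 3 min
Fri: 11:09–21:39 = 10 h 30 min; less 30 min break → 10 h 0 min
Sat: 05:14–16:05 = 10 h 51 min; less 30 min break → 10 h 21 min
Total worked: 60 h 18 min = 60.30 h.
Threshold 40 h → overtime 20 h 18 min, regular 40 h 0 min.

Regular 40.00 hours, overtime 20.30 hours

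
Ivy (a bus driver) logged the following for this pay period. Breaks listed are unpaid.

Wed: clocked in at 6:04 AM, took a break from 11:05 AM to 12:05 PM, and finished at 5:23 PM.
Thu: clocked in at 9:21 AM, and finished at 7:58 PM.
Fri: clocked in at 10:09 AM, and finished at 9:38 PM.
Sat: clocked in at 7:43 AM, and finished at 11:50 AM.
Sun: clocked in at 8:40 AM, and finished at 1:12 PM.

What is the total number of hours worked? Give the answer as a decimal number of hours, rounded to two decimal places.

Wed: 6:04 AM–5:23 PM = 11 h 19 min; less 60 min break → 10 h 19 min
Thu: 9:21 AM–7:58 PM = 10 h 37 min
Fri: 10:09 AM–9:38 PM = 11 h 29 min
Sat: 7:43 AM–11:50 AM = 4 h 7 min
Sun: 8:40 AM–1:12 PM = 4 h 32 min
Total: 10 h 19 min + 10 h 37 min + 11 h 29 min + 4 h 7 min + 4 h 32 min = 41 h 4 min.

41.07 hours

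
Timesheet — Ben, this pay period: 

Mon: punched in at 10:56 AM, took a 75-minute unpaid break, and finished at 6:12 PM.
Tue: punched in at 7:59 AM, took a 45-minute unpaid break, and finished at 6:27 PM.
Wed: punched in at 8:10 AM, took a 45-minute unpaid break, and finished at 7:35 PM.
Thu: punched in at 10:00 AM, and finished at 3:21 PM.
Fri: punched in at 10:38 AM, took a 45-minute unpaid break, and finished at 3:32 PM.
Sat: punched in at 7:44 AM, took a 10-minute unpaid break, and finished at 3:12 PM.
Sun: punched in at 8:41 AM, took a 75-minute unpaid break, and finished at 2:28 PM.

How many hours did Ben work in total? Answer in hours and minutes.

Mon: 10:56 AM–6:12 PM = 7 h 16 min; less 75 min break → 6 h 1 min
Tue: 7:59 AM–6:27 PM = 10 h 28 min; less 45 min break → 9 h 43 min
Wed: 8:10 AM–7:35 PM = 11 h 25 min; less 45 min break → 10 h 40 min
Thu: 10:00 AM–3:21 PM = 5 h 21 min
Fri: 10:38 AM–3:32 PM = 4 h 54 min; less 45 min break → 4 h 9 min
Sat: 7:44 AM–3:12 PM = 7 h 28 min; less 10 min break → 7 h 18 min
Sun: 8:41 AM–2:28 PM = 5 h 47 min; less 75 min break → 4 h 32 min
Total: 6 h 1 min + 9 h 43 min + 10 h 40 min + 5 h 21 min + 4 h 9 min + 7 h 18 min + 4 h 32 min = 47 h 44 min.

47 h 44 min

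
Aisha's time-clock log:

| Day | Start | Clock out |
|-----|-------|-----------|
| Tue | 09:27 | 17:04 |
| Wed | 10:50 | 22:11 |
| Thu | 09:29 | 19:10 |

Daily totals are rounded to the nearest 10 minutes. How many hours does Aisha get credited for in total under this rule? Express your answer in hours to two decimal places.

Tue: 09:27–17:04 = 7 h 37 min → rounds to 7 h 40 min
Wed: 10:50–22:11 = 11 h 21 min → rounds to 11 h 20 min
Thu: 09:29–19:10 = 9 h 41 min → rounds to 9 h 40 min
Total credited: 28 h 40 min.

28.67 hours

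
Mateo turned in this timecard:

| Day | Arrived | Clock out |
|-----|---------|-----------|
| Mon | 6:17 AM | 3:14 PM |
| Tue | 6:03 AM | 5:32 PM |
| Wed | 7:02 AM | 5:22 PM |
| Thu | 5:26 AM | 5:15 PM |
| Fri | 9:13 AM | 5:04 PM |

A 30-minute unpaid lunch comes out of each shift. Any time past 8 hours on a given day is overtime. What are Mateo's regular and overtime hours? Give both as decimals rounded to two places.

Mon: 6:17 AM–3:14 PM = 8 h 57 min; less 30 min break → 8 h 27 min
Tue: 6:03 AM–5:32 PM = 11 h 29 min; less 30 min break → 10 h 59 min
Wed: 7:02 AM–5:22 PM = 10 h 20 min; less 30 min break → 9 h 50 min
Thu: 5:26 AM–5:15 PM = 11 h 49 min; less 30 min break → 11 h 19 min
Fri: 9:13 AM–5:04 PM = 7 h 51 min; less 30 min break → 7 h 21 min
Mon reg 8 h 0 min / OT 0 h 27 min; Tue reg 8 h 0 min / OT 2 h 59 min; Wed reg 8 h 0 min / OT 1 h 50 min; Thu reg 8 h 0 min / OT 3 h 19 min; Fri reg 7 h 21 min / OT 0 h 0 min.
Totals: regular 39 h 21 min, overtime 8 h 35 min.

Regular 39.35 hours, overtime 8.58 hours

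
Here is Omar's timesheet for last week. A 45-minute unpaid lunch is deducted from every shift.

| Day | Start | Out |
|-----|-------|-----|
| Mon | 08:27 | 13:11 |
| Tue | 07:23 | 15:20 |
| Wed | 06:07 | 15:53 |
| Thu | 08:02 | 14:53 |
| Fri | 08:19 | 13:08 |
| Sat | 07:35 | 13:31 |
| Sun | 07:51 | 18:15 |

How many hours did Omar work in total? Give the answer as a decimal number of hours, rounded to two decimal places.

Mon: 08:27–13:11 = 4 h 44 min; less 45 min break → 3 h 59 min
Tue: 07:23–15:20 = 7 h 57 min; less 45 min break → 7 h 12 min
Wed: 06:07–15:53 = 9 h 46 min; less 45 min break → 9 h 1 min
Thu: 08:02–14:53 = 6 h 51 min; less 45 min break → 6 h 6 min
Fri: 08:19–13:08 = 4 h 49 min; less 45 min break → 4 h 4 min
Sat: 07:35–13:31 = 5 h 56 min; less 45 min break → 5 h 11 min
Sun: 07:51–18:15 = 10 h 24 min; less 45 min break → 9 h 39 min
Total: 3 h 59 min + 7 h 12 min + 9 h 1 min + 6 h 6 min + 4 h 4 min + 5 h 11 min + 9 h 39 min = 45 h 12 min.

45.20 hours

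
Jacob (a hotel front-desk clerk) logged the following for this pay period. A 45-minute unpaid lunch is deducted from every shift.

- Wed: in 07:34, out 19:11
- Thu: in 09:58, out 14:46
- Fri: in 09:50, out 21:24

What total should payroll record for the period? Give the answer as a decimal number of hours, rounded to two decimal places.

Wed: 07:34–19:11 = 11 h 37 min; less 45 min break → 10 h 52 min
Thu: 09:58–14:46 = 4 h 48 min; less 45 min break → 4 h 3 min
Fri: 09:50–21:24 = 11 h 34 min; less 45 min break → 10 h 49 min
Total: 10 h 52 min + 4 h 3 min + 10 h 49 min = 25 h 44 min.

25.73 hours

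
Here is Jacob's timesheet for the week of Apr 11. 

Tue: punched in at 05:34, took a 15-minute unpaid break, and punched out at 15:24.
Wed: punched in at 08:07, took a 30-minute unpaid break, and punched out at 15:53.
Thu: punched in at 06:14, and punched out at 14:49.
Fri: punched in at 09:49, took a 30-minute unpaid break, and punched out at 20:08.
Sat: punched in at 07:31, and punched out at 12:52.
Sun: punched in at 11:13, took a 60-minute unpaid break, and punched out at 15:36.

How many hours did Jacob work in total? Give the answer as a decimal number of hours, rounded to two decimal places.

Tue: 05:34–15:24 = 9 h 50 min; less 15 min break → 9 h 35 min
Wed: 08:07–15:53 = 7 h 46 min; less 30 min break → 7 h 16 min
Thu: 06:14–14:49 = 8 h 35 min
Fri: 09:49–20:08 = 10 h 19 min; less 30 min break → 9 h 49 min
Sat: 07:31–12:52 = 5 h 21 min
Sun: 11:13–15:36 = 4 h 23 min; less 60 min break → 3 h 23 min
Total: 9 h 35 min + 7 h 16 min + 8 h 35 min + 9 h 49 min + 5 h 21 min + 3 h 23 min = 43 h 59 min.

43.98 hours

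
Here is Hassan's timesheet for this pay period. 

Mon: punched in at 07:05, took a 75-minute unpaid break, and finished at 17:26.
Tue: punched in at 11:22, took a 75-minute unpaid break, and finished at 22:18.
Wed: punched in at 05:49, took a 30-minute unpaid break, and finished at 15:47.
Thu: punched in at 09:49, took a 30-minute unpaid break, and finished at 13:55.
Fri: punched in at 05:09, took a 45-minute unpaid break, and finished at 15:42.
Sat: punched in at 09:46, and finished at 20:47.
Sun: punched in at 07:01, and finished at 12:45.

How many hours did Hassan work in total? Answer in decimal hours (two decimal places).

58.40 hours

Mon: 07:05–17:26 = 10 h 21 min; less 75 min break → 9 h 6 min
Tue: 11:22–22:18 = 10 h 56 min; less 75 min break → 9 h 41 min
Wed: 05:49–15:47 = 9 h 58 min; less 30 min break → 9 h 28 min
Thu: 09:49–13:55 = 4 h 6 min; less 30 min break → 3 h 36 min
Fri: 05:09–15:42 = 10 h 33 min; less 45 min break → 9 h 48 min
Sat: 09:46–20:47 = 11 h 1 min
Sun: 07:01–12:45 = 5 h 44 min
Total: 9 h 6 min + 9 h 41 min + 9 h 28 min + 3 h 36 min + 9 h 48 min + 11 h 1 min + 5 h 44 min = 58 h 24 min.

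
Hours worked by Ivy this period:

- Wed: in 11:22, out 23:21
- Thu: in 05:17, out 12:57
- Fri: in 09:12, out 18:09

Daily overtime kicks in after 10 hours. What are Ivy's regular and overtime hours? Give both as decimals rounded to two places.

Wed: 11:22–23:21 = 11 h 59 min
Thu: 05:17–12:57 = 7 h 40 min
Fri: 09:12–18:09 = 8 h 57 min
Wed reg 10 h 0 min / OT 1 h 59 min; Thu reg 7 h 40 min / OT 0 h 0 min; Fri reg 8 h 57 min / OT 0 h 0 min.
Totals: regular 26 h 37 min, overtime 1 h 59 min.

Regular 26.62 hours, overtime 1.98 hours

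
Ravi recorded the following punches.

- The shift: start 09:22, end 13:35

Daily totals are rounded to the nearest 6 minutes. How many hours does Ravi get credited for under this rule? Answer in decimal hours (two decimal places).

4.20 hours

The shift: 09:22–13:35 = 4 h 13 min → rounds to 4 h 12 min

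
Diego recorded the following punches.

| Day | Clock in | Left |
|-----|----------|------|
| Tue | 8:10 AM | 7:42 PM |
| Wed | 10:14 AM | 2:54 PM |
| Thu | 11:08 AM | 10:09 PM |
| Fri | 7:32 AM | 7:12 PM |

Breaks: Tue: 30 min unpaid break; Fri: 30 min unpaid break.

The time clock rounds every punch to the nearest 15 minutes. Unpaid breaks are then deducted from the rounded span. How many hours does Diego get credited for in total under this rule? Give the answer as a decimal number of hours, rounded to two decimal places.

Tue: in 8:10 AM→8:15 AM, out 7:42 PM→7:45 PM; 11 h 30 min − 30 min = 11 h 0 min
Wed: in 10:14 AM→10:15 AM, out 2:54 PM→3:00 PM; 4 h 45 min
Thu: in 11:08 AM→11:15 AM, out 10:09 PM→10:15 PM; 11 h 0 min
Fri: in 7:32 AM→7:30 AM, out 7:12 PM→7:15 PM; 11 h 45 min − 30 min = 11 h 15 min
Total credited: 38 h 0 min.

38.00 hours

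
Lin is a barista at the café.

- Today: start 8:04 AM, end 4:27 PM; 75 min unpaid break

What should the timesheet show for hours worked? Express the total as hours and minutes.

7 h 8 min

Today: 8:04 AM–4:27 PM = 8 h 23 min; less 75 min break → 7 h 8 min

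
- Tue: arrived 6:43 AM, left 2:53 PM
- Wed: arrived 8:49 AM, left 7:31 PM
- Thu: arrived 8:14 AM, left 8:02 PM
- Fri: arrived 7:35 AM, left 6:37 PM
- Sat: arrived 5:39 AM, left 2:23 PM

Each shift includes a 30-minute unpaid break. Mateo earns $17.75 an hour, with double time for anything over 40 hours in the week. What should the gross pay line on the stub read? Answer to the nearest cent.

Tue: 6:43 AM–2:53 PM = 8 h 10 min; less 30 min break → 7 h 40 min
Wed: 8:49 AM–7:31 PM = 10 h 42 min; less 30 min break → 10 h 12 min
Thu: 8:14 AM–8:02 PM = 11 h 48 min; less 30 min break → 11 h 18 min
Fri: 7:35 AM–6:37 PM = 11 h 2 min; less 30 min break → 10 h 32 min
Sat: 5:39 AM–2:23 PM = 8 h 44 min; less 30 min break → 8 h 14 min
Total worked: 47 h 56 min = 2876 min.
Regular 40 h 0 min = 2400 min at $17.75/h; overtime 7 h 56 min = 476 min at $35.50/h.
Pay = (2400 × $17.75 + 476 × $35.50) ÷ 60 = $991.63.

$991.63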